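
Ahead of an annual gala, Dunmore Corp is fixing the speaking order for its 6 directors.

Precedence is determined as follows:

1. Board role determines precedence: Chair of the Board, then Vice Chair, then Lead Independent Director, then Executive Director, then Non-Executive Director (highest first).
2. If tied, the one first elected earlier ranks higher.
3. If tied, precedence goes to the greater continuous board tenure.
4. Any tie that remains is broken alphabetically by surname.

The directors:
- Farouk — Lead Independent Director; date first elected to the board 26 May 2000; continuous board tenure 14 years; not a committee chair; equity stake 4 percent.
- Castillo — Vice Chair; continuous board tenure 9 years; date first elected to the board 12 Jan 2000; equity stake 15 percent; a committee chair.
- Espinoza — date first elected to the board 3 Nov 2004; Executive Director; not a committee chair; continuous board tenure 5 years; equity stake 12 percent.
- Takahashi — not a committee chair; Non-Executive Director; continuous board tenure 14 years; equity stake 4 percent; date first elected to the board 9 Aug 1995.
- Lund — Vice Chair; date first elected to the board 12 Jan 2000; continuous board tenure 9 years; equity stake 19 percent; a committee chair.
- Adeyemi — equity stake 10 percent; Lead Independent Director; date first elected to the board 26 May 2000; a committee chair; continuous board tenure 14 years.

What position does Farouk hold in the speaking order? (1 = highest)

By board role: Castillo and Lund (Vice Chair); then Adeyemi and Farouk (Lead Independent Director); then Espinoza (Executive Director); then Takahashi (Non-Executive Director).
Castillo and Lund both have date first elected to the board 12 Jan 2000, so the next rule applies.
Castillo and Lund both have continuous board tenure 9 years, so the next rule applies.
Among Castillo and Lund, alphabetically by surname: Castillo before Lund.
Adeyemi and Farouk both have date first elected to the board 26 May 2000, so the next rule applies.
Adeyemi and Farouk both have continuous board tenure 14 years, so the next rule applies.
Among Adeyemi and Farouk, alphabetically by surname: Adeyemi before Farouk.
Order: Castillo, Lund, Adeyemi, Farouk, Espinoza, Takahashi. So position 4.

4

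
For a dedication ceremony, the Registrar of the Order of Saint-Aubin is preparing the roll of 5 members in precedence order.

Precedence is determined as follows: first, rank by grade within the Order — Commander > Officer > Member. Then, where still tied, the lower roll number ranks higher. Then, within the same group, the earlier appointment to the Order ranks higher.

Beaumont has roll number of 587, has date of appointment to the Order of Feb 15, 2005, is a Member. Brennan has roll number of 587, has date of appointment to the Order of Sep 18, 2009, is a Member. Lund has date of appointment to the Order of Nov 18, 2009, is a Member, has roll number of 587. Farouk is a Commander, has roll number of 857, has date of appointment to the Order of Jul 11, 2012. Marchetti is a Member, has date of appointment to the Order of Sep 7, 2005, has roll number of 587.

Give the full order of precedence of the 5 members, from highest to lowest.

Farouk, Beaumont, Marchetti, Brennan, Lund

By grade within the Order: Farouk (Commander); then Beaumont, Marchetti, Brennan and Lund (Member).
Beaumont, Marchetti, Brennan and Lund all have roll number 587, so the next rule applies.
Among Beaumont, Marchetti, Brennan and Lund, by date of appointment to the Order (earlier first): Beaumont (Feb 15, 2005) before Marchetti (Sep 7, 2005) before Brennan (Sep 18, 2009) before Lund (Nov 18, 2009).
Full order: Farouk, Beaumont, Marchetti, Brennan, Lund.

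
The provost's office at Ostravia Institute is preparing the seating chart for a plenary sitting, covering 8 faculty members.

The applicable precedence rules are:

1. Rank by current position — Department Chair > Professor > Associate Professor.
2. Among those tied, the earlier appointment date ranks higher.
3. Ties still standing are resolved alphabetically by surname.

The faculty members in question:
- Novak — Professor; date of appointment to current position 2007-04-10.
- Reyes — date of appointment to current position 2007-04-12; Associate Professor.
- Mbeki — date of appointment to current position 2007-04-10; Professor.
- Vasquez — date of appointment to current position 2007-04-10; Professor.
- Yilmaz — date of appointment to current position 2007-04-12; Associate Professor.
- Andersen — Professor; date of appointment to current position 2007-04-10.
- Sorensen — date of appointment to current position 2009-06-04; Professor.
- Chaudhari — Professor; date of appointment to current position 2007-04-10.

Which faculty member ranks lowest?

By current position: Andersen, Chaudhari, Mbeki, Novak, Vasquez and Sorensen (Professor); then Reyes and Yilmaz (Associate Professor).
Among Andersen, Chaudhari, Mbeki, Novak, Vasquez and Sorensen, by date of appointment to current position (earlier first): Andersen, Chaudhari, Mbeki, Novak and Vasquez (2007-04-10) before Sorensen (2009-06-04).
Among Andersen, Chaudhari, Mbeki, Novak and Vasquez, alphabetically by surname: Andersen before Chaudhari before Mbeki before Novak before Vasquez.
Reyes and Yilmaz both have date of appointment to current position 2007-04-12, so the next rule applies.
Among Reyes and Yilmaz, alphabetically by surname: Reyes before Yilmaz.
Order: Andersen, Chaudhari, Mbeki, Novak, Vasquez, Sorensen, Reyes, Yilmaz.

Yilmaz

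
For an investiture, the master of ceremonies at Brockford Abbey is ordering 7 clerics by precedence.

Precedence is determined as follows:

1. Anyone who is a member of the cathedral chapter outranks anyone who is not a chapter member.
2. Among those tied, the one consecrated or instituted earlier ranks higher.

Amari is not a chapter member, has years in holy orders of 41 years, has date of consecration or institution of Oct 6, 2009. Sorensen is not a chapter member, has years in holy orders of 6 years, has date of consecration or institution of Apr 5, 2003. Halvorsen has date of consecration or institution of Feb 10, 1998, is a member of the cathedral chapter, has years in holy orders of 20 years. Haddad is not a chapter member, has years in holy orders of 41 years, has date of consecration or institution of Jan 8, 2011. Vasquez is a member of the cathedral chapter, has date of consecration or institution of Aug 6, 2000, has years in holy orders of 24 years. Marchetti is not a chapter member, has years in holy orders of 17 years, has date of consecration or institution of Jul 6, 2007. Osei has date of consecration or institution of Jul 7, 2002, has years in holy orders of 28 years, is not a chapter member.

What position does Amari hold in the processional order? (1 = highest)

6

By the first rule: Halvorsen and Vasquez (both a member of the cathedral chapter); then Osei, Sorensen, Marchetti, Amari and Haddad (each not a chapter member).
Among Halvorsen and Vasquez, by date of consecration or institution (earlier first): Halvorsen (Feb 10, 1998) before Vasquez (Aug 6, 2000).
Among Osei, Sorensen, Marchetti, Amari and Haddad, by date of consecration or institution (earlier first): Osei (Jul 7, 2002) before Sorensen (Apr 5, 2003) before Marchetti (Jul 6, 2007) before Amari (Oct 6, 2009) before Haddad (Jan 8, 2011).
Order: Halvorsen, Vasquez, Osei, Sorensen, Marchetti, Amari, Haddad. So position 6.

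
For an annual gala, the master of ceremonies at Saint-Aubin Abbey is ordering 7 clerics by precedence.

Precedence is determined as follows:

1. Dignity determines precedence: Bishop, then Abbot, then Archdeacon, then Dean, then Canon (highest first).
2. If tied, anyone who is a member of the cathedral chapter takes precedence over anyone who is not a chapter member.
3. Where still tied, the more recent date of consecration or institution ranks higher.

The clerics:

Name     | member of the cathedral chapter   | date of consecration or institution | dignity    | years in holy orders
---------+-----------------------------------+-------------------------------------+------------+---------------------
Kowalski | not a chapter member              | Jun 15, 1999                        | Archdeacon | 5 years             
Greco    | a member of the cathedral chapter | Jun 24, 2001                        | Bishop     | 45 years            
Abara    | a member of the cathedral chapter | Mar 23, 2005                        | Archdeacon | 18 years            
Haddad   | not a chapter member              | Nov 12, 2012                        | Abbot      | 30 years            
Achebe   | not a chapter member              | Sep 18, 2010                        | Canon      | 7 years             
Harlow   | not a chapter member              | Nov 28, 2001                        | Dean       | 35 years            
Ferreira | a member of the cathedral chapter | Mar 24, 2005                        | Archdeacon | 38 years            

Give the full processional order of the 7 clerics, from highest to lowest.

By dignity: Greco (Bishop); then Haddad (Abbot); then Ferreira, Abara and Kowalski (Archdeacon); then Harlow (Dean); then Achebe (Canon).
Among Ferreira, Abara and Kowalski, a member of the cathedral chapter before not a chapter member: Ferreira and Abara (a member of the cathedral chapter) before Kowalski (not a chapter member).
Among Ferreira and Abara, by date of consecration or institution (later first): Ferreira (Mar 24, 2005) before Abara (Mar 23, 2005).
Full order: Greco, Haddad, Ferreira, Abara, Kowalski, Harlow, Achebe.

Greco, Haddad, Ferreira, Abara, Kowalski, Harlow, Achebe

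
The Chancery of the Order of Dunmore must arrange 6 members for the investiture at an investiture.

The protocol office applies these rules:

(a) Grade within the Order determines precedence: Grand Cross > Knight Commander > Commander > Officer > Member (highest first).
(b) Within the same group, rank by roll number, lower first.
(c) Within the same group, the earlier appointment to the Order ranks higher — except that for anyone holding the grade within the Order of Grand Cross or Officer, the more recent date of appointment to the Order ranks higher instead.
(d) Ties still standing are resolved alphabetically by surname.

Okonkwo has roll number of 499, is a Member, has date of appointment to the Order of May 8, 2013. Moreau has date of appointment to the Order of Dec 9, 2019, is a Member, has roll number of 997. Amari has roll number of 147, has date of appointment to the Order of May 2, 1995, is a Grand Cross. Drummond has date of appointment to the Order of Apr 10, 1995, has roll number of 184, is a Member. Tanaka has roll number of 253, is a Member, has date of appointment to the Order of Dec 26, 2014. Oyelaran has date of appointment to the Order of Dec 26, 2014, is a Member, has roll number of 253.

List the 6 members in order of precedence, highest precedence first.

Amari, Drummond, Oyelaran, Tanaka, Okonkwo, Moreau

By grade within the Order: Amari (Grand Cross); then Drummond, Oyelaran, Tanaka, Okonkwo and Moreau (Member).
Among Drummond, Oyelaran, Tanaka, Okonkwo and Moreau, by roll number (lower first): Drummond (184) before Oyelaran and Tanaka (253) before Okonkwo (499) before Moreau (997).
Oyelaran and Tanaka both have date of appointment to the Order Dec 26, 2014, so the next rule applies.
Among Oyelaran and Tanaka, alphabetically by surname: Oyelaran before Tanaka.
Full order: Amari, Drummond, Oyelaran, Tanaka, Okonkwo, Moreau.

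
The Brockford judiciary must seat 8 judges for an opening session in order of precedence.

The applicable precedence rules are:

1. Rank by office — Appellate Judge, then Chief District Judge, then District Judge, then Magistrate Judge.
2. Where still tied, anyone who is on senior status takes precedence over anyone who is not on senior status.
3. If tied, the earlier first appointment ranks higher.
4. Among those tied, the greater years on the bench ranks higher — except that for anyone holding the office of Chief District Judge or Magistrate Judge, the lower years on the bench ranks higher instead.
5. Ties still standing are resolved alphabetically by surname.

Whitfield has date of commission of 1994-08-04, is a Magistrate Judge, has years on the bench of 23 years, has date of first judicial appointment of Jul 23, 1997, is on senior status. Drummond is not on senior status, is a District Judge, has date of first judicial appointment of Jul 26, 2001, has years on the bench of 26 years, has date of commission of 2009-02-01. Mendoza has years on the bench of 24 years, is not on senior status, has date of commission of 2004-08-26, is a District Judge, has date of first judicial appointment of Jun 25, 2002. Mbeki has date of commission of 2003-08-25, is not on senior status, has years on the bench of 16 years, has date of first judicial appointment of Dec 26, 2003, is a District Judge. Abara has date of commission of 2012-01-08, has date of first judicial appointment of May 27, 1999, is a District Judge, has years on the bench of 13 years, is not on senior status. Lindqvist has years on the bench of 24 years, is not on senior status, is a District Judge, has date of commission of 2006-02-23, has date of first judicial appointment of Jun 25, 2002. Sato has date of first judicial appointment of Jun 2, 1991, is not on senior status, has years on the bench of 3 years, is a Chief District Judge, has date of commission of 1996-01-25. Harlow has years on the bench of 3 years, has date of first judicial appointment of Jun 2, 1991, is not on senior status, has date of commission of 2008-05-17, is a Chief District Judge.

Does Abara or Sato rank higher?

By office: Harlow and Sato (Chief District Judge); then Abara, Drummond, Lindqvist, Mendoza and Mbeki (District Judge); then Whitfield (Magistrate Judge).
Harlow and Sato are each not on senior status, so the next rule applies.
Harlow and Sato both have date of first judicial appointment Jun 2, 1991, so the next rule applies.
Harlow and Sato both have years on the bench 3 years, so the next rule applies.
Among Harlow and Sato, alphabetically by surname: Harlow before Sato.
Abara, Drummond, Lindqvist, Mendoza and Mbeki are each not on senior status, so the next rule applies.
Among Abara, Drummond, Lindqvist, Mendoza and Mbeki, by date of first judicial appointment (earlier first): Abara (May 27, 1999) before Drummond (Jul 26, 2001) before Lindqvist and Mendoza (Jun 25, 2002) before Mbeki (Dec 26, 2003).
Lindqvist and Mendoza both have years on the bench 24 years, so the next rule applies.
Among Lindqvist and Mendoza, alphabetically by surname: Lindqvist before Mendoza.
So Sato takes precedence.

Sato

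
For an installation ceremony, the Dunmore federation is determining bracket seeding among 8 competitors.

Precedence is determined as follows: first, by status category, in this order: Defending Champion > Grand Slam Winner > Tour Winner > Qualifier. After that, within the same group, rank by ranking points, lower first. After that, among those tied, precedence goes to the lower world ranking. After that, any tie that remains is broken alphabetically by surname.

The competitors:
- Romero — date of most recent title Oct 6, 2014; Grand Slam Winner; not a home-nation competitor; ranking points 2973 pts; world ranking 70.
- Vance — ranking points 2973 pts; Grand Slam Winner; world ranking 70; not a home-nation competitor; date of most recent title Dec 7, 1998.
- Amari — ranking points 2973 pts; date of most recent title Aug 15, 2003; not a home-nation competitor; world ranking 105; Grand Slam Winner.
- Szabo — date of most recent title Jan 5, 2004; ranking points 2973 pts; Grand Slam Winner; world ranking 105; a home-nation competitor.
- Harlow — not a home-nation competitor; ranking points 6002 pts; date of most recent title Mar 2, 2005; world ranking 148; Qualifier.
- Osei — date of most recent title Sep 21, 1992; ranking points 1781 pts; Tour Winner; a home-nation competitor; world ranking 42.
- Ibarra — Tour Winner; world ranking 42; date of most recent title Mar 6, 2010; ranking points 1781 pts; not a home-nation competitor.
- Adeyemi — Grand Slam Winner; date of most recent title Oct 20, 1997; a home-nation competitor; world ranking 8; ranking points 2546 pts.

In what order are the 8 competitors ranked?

Adeyemi, Romero, Vance, Amari, Szabo, Ibarra, Osei, Harlow

By status category: Adeyemi, Romero, Vance, Amari and Szabo (Grand Slam Winner); then Ibarra and Osei (Tour Winner); then Harlow (Qualifier).
Among Adeyemi, Romero, Vance, Amari and Szabo, by ranking points (lower first): Adeyemi (2546 pts) before Romero, Vance, Amari and Szabo (2973 pts).
Among Romero, Vance, Amari and Szabo, by world ranking (lower first): Romero and Vance (70) before Amari and Szabo (105).
Among Romero and Vance, alphabetically by surname: Romero before Vance.
Among Amari and Szabo, alphabetically by surname: Amari before Szabo.
Ibarra and Osei both have ranking points 1781 pts, so the next rule applies.
Ibarra and Osei both have world ranking 42, so the next rule applies.
Among Ibarra and Osei, alphabetically by surname: Ibarra before Osei.
Full order: Adeyemi, Romero, Vance, Amari, Szabo, Ibarra, Osei, Harlow.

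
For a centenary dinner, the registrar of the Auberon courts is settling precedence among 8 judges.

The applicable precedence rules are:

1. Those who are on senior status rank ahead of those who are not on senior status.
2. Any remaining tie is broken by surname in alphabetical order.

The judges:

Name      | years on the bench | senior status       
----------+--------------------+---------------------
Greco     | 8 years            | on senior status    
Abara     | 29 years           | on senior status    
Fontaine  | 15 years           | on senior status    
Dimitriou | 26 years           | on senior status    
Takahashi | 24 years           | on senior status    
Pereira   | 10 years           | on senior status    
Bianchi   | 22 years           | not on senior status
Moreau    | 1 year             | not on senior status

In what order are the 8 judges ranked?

Abara, Dimitriou, Fontaine, Greco, Pereira, Takahashi, Bianchi, Moreau

By the first rule: Abara, Dimitriou, Fontaine, Greco, Pereira and Takahashi (each on senior status); then Bianchi and Moreau (both not on senior status).
Among Abara, Dimitriou, Fontaine, Greco, Pereira and Takahashi, alphabetically by surname: Abara before Dimitriou before Fontaine before Greco before Pereira before Takahashi.
Among Bianchi and Moreau, alphabetically by surname: Bianchi before Moreau.
Full order: Abara, Dimitriou, Fontaine, Greco, Pereira, Takahashi, Bianchi, Moreau.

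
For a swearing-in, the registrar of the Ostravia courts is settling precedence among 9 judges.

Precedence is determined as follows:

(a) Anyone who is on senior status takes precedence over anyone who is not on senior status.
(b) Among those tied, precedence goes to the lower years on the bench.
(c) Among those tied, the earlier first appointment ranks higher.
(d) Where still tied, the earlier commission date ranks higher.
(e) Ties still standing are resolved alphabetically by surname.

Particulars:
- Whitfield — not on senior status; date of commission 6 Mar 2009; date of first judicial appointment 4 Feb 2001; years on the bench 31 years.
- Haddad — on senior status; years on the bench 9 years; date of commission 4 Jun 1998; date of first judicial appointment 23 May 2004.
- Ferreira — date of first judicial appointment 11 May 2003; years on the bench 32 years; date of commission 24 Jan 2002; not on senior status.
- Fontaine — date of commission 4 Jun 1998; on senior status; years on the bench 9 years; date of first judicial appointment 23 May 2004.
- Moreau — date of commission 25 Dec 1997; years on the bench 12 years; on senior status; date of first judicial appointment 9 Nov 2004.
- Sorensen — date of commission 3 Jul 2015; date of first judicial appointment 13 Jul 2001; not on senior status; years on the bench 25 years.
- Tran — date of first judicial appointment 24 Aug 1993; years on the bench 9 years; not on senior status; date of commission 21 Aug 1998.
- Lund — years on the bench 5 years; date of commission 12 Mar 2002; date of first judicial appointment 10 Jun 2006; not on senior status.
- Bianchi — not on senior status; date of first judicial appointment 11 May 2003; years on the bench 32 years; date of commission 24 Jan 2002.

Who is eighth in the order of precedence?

Bianchi

By the first rule: Fontaine, Haddad and Moreau (each on senior status); then Lund, Tran, Sorensen, Whitfield, Bianchi and Ferreira (each not on senior status).
Among Fontaine, Haddad and Moreau, by years on the bench (lower first): Fontaine and Haddad (9 years) before Moreau (12 years).
Fontaine and Haddad both have date of first judicial appointment 23 May 2004, so the next rule applies.
Fontaine and Haddad both have date of commission 4 Jun 1998, so the next rule applies.
Among Fontaine and Haddad, alphabetically by surname: Fontaine before Haddad.
Among Lund, Tran, Sorensen, Whitfield, Bianchi and Ferreira, by years on the bench (lower first): Lund (5 years) before Tran (9 years) before Sorensen (25 years) before Whitfield (31 years) before Bianchi and Ferreira (32 years).
Bianchi and Ferreira both have date of first judicial appointment 11 May 2003, so the next rule applies.
Bianchi and Ferreira both have date of commission 24 Jan 2002, so the next rule applies.
Among Bianchi and Ferreira, alphabetically by surname: Bianchi before Ferreira.
Order: Fontaine, Haddad, Moreau, Lund, Tran, Sorensen, Whitfield, Bianchi, Ferreira.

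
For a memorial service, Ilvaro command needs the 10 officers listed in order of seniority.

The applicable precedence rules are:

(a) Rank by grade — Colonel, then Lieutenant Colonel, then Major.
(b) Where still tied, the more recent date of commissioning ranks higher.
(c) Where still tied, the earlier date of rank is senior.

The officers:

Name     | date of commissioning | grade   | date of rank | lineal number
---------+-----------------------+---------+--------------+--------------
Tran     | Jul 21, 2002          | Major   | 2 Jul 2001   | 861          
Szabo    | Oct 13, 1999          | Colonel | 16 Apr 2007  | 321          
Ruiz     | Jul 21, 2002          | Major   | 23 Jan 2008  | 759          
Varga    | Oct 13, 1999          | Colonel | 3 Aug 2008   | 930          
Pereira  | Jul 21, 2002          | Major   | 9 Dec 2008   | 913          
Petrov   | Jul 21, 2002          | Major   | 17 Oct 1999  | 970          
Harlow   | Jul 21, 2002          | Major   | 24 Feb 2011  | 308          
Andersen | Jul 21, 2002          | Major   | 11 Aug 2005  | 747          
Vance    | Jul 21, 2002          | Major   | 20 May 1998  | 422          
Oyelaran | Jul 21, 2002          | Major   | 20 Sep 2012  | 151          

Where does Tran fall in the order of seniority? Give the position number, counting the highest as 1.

5

By grade: Szabo and Varga (Colonel); then Vance, Petrov, Tran, Andersen, Ruiz, Pereira, Harlow and Oyelaran (Major).
Szabo and Varga both have date of commissioning Oct 13, 1999, so the next rule applies.
Among Szabo and Varga, by date of rank (earlier first): Szabo (16 Apr 2007) before Varga (3 Aug 2008).
Vance, Petrov, Tran, Andersen, Ruiz, Pereira, Harlow and Oyelaran all have date of commissioning Jul 21, 2002, so the next rule applies.
Among Vance, Petrov, Tran, Andersen, Ruiz, Pereira, Harlow and Oyelaran, by date of rank (earlier first): Vance (20 May 1998) before Petrov (17 Oct 1999) before Tran (2 Jul 2001) before Andersen (11 Aug 2005) before Ruiz (23 Jan 2008) before Pereira (9 Dec 2008) before Harlow (24 Feb 2011) before Oyelaran (20 Sep 2012).
Order: Szabo, Varga, Vance, Petrov, Tran, Andersen, Ruiz, Pereira, Harlow, Oyelaran. So position 5.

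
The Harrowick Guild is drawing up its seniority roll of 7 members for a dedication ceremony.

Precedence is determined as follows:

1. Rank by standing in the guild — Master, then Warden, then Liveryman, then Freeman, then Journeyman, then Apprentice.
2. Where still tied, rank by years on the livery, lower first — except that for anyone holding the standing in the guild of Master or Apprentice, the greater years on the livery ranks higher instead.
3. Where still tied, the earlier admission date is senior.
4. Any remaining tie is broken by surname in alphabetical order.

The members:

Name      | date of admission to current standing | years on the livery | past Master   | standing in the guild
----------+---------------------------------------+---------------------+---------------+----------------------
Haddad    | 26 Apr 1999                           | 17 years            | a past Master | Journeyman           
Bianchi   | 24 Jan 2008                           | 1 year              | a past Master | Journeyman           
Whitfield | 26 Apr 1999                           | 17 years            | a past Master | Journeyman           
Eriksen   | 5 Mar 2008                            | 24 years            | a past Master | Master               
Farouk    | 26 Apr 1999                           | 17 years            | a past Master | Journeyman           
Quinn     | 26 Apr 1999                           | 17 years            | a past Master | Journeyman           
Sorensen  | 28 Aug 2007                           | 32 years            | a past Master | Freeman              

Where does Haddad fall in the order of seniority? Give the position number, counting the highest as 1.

By standing in the guild: Eriksen (Master); then Sorensen (Freeman); then Bianchi, Farouk, Haddad, Quinn and Whitfield (Journeyman).
Among Bianchi, Farouk, Haddad, Quinn and Whitfield, by years on the livery (lower first): Bianchi (1 year) before Farouk, Haddad, Quinn and Whitfield (17 years).
Farouk, Haddad, Quinn and Whitfield all have date of admission to current standing 26 Apr 1999, so the next rule applies.
Among Farouk, Haddad, Quinn and Whitfield, alphabetically by surname: Farouk before Haddad before Quinn before Whitfield.
Order: Eriksen, Sorensen, Bianchi, Farouk, Haddad, Quinn, Whitfield. So position 5.

5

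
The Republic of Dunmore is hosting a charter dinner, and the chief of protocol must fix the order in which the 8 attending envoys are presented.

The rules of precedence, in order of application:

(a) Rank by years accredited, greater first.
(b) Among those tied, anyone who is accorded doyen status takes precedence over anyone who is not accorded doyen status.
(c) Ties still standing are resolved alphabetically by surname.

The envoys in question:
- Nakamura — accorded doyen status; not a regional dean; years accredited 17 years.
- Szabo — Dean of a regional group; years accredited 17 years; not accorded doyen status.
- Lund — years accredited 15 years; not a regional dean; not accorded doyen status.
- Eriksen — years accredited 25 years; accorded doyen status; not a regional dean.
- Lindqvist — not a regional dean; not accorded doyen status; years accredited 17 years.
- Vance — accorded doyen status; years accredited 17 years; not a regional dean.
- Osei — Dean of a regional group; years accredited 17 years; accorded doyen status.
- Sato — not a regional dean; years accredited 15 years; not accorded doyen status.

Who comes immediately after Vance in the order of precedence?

By years accredited (higher first): Eriksen (25 years); then Nakamura, Osei, Vance, Lindqvist and Szabo (each 17 years); then Lund and Sato (both 15 years).
Among Nakamura, Osei, Vance, Lindqvist and Szabo, accorded doyen status before not accorded doyen status: Nakamura, Osei and Vance (accorded doyen status) before Lindqvist and Szabo (not accorded doyen status).
Among Nakamura, Osei and Vance, alphabetically by surname: Nakamura before Osei before Vance.
Among Lindqvist and Szabo, alphabetically by surname: Lindqvist before Szabo.
Lund and Sato are each not accorded doyen status, so the next rule applies.
Among Lund and Sato, alphabetically by surname: Lund before Sato.
Order: Eriksen, Nakamura, Osei, Vance, Lindqvist, Szabo, Lund, Sato.

Lindqvist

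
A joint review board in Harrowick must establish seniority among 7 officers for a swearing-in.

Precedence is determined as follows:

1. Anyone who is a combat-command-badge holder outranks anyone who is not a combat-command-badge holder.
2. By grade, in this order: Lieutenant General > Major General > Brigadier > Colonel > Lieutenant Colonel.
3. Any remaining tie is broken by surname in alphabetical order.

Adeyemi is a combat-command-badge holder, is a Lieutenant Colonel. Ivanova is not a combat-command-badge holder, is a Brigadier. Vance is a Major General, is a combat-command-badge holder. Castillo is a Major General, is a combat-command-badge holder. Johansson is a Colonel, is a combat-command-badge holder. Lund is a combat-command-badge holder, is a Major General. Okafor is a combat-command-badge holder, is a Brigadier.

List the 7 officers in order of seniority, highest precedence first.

Castillo, Lund, Vance, Okafor, Johansson, Adeyemi, Ivanova

By the first rule: Castillo, Lund, Vance, Okafor, Johansson and Adeyemi (each a combat-command-badge holder); then Ivanova (not a combat-command-badge holder).
Among Castillo, Lund, Vance, Okafor, Johansson and Adeyemi, by grade: Castillo, Lund and Vance (Major General) before Okafor (Brigadier) before Johansson (Colonel) before Adeyemi (Lieutenant Colonel).
Among Castillo, Lund and Vance, alphabetically by surname: Castillo before Lund before Vance.
Full order: Castillo, Lund, Vance, Okafor, Johansson, Adeyemi, Ivanova.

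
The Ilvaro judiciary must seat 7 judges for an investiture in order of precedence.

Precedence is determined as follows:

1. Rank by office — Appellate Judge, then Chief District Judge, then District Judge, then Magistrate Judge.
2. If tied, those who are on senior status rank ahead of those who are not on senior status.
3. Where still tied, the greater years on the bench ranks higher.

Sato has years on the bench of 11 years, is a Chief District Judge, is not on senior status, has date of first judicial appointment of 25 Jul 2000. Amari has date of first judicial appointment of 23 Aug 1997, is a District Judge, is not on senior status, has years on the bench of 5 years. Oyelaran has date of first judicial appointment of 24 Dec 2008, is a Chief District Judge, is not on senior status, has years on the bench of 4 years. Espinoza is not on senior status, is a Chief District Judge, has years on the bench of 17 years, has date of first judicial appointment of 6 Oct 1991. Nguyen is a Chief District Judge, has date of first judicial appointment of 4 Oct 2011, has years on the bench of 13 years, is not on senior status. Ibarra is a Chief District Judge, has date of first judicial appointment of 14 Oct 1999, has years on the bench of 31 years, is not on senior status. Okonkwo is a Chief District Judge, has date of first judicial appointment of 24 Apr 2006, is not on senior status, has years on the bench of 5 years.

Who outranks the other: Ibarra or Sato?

Ibarra

By office: Ibarra, Espinoza, Nguyen, Sato, Okonkwo and Oyelaran (Chief District Judge); then Amari (District Judge).
Ibarra, Espinoza, Nguyen, Sato, Okonkwo and Oyelaran are each not on senior status, so the next rule applies.
Among Ibarra, Espinoza, Nguyen, Sato, Okonkwo and Oyelaran, by years on the bench (higher first): Ibarra (31 years) before Espinoza (17 years) before Nguyen (13 years) before Sato (11 years) before Okonkwo (5 years) before Oyelaran (4 years).
So Ibarra takes precedence.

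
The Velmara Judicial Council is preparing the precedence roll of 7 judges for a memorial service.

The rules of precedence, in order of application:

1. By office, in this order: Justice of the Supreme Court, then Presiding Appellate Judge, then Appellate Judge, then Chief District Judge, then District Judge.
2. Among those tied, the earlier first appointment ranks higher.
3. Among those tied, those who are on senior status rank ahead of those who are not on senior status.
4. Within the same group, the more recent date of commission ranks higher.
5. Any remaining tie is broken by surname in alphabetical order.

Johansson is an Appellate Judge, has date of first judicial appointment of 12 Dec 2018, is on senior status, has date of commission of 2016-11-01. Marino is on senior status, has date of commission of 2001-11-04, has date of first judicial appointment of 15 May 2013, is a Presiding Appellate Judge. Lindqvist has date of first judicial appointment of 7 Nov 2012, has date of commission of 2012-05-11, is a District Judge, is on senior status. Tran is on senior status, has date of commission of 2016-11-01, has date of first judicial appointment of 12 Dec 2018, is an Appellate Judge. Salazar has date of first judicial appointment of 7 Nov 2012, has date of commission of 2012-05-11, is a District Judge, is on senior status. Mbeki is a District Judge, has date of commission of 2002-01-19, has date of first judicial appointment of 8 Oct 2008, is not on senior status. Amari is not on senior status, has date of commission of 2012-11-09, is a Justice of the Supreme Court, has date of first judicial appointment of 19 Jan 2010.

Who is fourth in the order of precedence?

By office: Amari (Justice of the Supreme Court); then Marino (Presiding Appellate Judge); then Johansson and Tran (Appellate Judge); then Mbeki, Lindqvist and Salazar (District Judge).
Johansson and Tran both have date of first judicial appointment 12 Dec 2018, so the next rule applies.
Johansson and Tran are each on senior status, so the next rule applies.
Johansson and Tran both have date of commission 2016-11-01, so the next rule applies.
Among Johansson and Tran, alphabetically by surname: Johansson before Tran.
Among Mbeki, Lindqvist and Salazar, by date of first judicial appointment (earlier first): Mbeki (8 Oct 2008) before Lindqvist and Salazar (7 Nov 2012).
Lindqvist and Salazar are each on senior status, so the next rule applies.
Lindqvist and Salazar both have date of commission 2012-05-11, so the next rule applies.
Among Lindqvist and Salazar, alphabetically by surname: Lindqvist before Salazar.
Order: Amari, Marino, Johansson, Tran, Mbeki, Lindqvist, Salazar.

Tran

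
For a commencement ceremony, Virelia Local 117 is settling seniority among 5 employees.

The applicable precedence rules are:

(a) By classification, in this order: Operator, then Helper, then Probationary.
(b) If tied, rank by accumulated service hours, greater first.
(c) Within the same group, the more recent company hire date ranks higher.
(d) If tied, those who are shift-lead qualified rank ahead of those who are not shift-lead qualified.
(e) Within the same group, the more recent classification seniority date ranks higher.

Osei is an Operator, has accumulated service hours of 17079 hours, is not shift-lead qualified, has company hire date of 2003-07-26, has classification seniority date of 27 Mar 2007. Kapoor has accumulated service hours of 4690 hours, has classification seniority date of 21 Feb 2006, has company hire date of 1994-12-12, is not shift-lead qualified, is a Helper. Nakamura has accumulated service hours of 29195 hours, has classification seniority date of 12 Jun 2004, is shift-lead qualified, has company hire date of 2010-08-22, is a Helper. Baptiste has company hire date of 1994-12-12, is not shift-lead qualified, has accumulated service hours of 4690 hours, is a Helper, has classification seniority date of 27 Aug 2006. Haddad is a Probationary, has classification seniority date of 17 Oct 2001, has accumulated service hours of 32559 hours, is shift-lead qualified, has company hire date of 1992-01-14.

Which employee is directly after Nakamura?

Baptiste

By classification: Osei (Operator); then Nakamura, Baptiste and Kapoor (Helper); then Haddad (Probationary).
Among Nakamura, Baptiste and Kapoor, by accumulated service hours (higher first): Nakamura (29195 hours) before Baptiste and Kapoor (4690 hours).
Baptiste and Kapoor both have company hire date 1994-12-12, so the next rule applies.
Baptiste and Kapoor are each not shift-lead qualified, so the next rule applies.
Among Baptiste and Kapoor, by classification seniority date (later first): Baptiste (27 Aug 2006) before Kapoor (21 Feb 2006).
Order: Osei, Nakamura, Baptiste, Kapoor, Haddad.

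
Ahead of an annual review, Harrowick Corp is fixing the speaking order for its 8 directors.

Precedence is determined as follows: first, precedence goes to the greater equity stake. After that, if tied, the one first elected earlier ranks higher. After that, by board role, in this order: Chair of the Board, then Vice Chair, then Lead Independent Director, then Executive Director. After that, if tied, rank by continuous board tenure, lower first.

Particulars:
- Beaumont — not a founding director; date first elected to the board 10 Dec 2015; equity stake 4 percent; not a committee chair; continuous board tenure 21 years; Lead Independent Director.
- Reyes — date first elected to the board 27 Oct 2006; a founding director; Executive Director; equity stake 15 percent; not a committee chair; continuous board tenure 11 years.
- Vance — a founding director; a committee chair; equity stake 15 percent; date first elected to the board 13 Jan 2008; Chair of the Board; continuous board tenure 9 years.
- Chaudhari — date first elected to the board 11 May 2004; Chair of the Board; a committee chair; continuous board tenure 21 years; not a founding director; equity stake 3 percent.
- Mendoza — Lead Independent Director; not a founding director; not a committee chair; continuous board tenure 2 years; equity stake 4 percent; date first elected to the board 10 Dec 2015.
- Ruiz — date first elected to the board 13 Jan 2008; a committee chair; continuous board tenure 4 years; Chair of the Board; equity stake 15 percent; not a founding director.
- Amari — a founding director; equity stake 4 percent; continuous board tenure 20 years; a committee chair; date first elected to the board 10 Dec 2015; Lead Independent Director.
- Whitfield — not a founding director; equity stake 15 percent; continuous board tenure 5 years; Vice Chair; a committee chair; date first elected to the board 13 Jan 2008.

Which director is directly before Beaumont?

Amari

By equity stake (higher first): Reyes, Ruiz, Vance and Whitfield (each 15 percent); then Mendoza, Amari and Beaumont (each 4 percent); then Chaudhari (3 percent).
Among Reyes, Ruiz, Vance and Whitfield, by date first elected to the board (earlier first): Reyes (27 Oct 2006) before Ruiz, Vance and Whitfield (13 Jan 2008).
Among Ruiz, Vance and Whitfield, by board role: Ruiz and Vance (Chair of the Board) before Whitfield (Vice Chair).
Among Ruiz and Vance, by continuous board tenure (lower first): Ruiz (4 years) before Vance (9 years).
Mendoza, Amari and Beaumont all have date first elected to the board 10 Dec 2015, so the next rule applies.
Mendoza, Amari and Beaumont are each Lead Independent Director, so the next rule applies.
Among Mendoza, Amari and Beaumont, by continuous board tenure (lower first): Mendoza (2 years) before Amari (20 years) before Beaumont (21 years).
Order: Reyes, Ruiz, Vance, Whitfield, Mendoza, Amari, Beaumont, Chaudhari.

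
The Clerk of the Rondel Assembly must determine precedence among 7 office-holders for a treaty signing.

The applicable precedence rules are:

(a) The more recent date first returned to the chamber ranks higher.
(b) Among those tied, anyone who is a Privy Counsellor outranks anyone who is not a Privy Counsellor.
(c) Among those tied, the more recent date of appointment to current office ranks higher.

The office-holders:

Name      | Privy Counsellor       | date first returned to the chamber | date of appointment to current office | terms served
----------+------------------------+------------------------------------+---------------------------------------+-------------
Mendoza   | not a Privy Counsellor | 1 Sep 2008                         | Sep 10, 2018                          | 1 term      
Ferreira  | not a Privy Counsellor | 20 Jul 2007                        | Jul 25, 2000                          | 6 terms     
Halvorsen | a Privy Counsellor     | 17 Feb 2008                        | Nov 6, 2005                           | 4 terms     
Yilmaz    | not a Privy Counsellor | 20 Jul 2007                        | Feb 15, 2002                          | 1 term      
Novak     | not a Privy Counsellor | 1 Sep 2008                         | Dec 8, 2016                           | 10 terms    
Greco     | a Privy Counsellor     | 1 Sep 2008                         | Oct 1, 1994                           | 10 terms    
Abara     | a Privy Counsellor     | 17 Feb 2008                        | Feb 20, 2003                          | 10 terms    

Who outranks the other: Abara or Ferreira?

By date first returned to the chamber (later first): Greco, Mendoza and Novak (each 1 Sep 2008); then Halvorsen and Abara (both 17 Feb 2008); then Yilmaz and Ferreira (both 20 Jul 2007).
Among Greco, Mendoza and Novak, a Privy Counsellor before not a Privy Counsellor: Greco (a Privy Counsellor) before Mendoza and Novak (not a Privy Counsellor).
Among Mendoza and Novak, by date of appointment to current office (later first): Mendoza (Sep 10, 2018) before Novak (Dec 8, 2016).
Halvorsen and Abara are each a Privy Counsellor, so the next rule applies.
Among Halvorsen and Abara, by date of appointment to current office (later first): Halvorsen (Nov 6, 2005) before Abara (Feb 20, 2003).
Yilmaz and Ferreira are each not a Privy Counsellor, so the next rule applies.
Among Yilmaz and Ferreira, by date of appointment to current office (later first): Yilmaz (Feb 15, 2002) before Ferreira (Jul 25, 2000).
So Abara takes precedence.

Abara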